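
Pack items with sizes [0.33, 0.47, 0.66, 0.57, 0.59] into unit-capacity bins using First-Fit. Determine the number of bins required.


Place items sequentially using First-Fit:
  Item 0.33 -> new Bin 1
  Item 0.47 -> Bin 1 (now 0.8)
  Item 0.66 -> new Bin 2
  Item 0.57 -> new Bin 3
  Item 0.59 -> new Bin 4
Total bins used = 4

4


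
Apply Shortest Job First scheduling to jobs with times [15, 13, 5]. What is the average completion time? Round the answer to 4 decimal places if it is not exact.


SJF order (ascending): [5, 13, 15]
Completion times:
  Job 1: burst=5, C=5
  Job 2: burst=13, C=18
  Job 3: burst=15, C=33
Average completion = 56/3 = 18.6667

18.6667


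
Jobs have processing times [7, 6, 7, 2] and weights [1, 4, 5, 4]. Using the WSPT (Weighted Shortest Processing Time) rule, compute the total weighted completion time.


Compute p/w ratios and sort ascending (WSPT): [(2, 4), (7, 5), (6, 4), (7, 1)]
Compute weighted completion times:
  Job (p=2,w=4): C=2, w*C=4*2=8
  Job (p=7,w=5): C=9, w*C=5*9=45
  Job (p=6,w=4): C=15, w*C=4*15=60
  Job (p=7,w=1): C=22, w*C=1*22=22
Total weighted completion time = 135

135


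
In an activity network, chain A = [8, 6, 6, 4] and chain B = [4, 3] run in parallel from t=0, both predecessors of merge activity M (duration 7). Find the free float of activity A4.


ES(A4) = sum of predecessors on chain A = 20
EF(A4) = ES + duration = 20 + 4 = 24
Successor of A4 is M. ES(M) = max(sum(A), sum(B)) = max(24, 7) = 24
Free float = ES(successor) - EF(current) = 24 - 24 = 0

0


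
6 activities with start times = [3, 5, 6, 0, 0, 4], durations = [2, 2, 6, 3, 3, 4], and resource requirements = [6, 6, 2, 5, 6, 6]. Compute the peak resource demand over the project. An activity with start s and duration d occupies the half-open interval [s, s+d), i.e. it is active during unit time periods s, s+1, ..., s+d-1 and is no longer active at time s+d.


Each activity i is active on [start_i, start_i + duration_i).
Compute total resource usage per time slot:
  t=0: active resources = [5, 6], total = 11
  t=1: active resources = [5, 6], total = 11
  t=2: active resources = [5, 6], total = 11
  t=3: active resources = [6], total = 6
  t=4: active resources = [6, 6], total = 12
  t=5: active resources = [6, 6], total = 12
  t=6: active resources = [6, 2, 6], total = 14
  t=7: active resources = [2, 6], total = 8
  t=8: active resources = [2], total = 2
  t=9: active resources = [2], total = 2
  t=10: active resources = [2], total = 2
  t=11: active resources = [2], total = 2
Peak resource demand = 14

14


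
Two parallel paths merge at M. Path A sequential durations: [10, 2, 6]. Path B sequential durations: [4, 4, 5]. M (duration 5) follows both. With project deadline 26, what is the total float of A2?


Forward pass: ES(A2) = sum of predecessors on chain A = 10
EF = ES + duration = 10 + 2 = 12
Backward pass: LF(M) = deadline = 26; LS(M) = 26 - 5 = 21
LF(A2) = LS(M) - sum(successors on chain A) = 21 - 6 = 15
LS = LF - duration = 15 - 2 = 13
Total float = LS - ES = 13 - 10 = 3

3


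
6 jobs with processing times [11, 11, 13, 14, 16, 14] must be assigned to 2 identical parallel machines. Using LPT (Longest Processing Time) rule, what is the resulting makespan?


Sort jobs in decreasing order (LPT): [16, 14, 14, 13, 11, 11]
Assign each job to the least loaded machine:
  Machine 1: jobs [16, 13, 11], load = 40
  Machine 2: jobs [14, 14, 11], load = 39
Makespan = max load = 40

40


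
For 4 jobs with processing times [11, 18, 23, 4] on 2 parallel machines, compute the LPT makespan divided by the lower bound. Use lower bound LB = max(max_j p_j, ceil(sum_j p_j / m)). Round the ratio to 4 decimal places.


LPT order: [23, 18, 11, 4]
Machine loads after assignment: [27, 29]
LPT makespan = 29
Lower bound = max(max_job, ceil(total/2)) = max(23, 28) = 28
Ratio = 29 / 28 = 1.0357

1.0357


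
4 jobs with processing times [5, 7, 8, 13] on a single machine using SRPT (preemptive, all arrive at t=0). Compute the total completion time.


Since all jobs arrive at t=0, SRPT equals SPT ordering.
SPT order: [5, 7, 8, 13]
Completion times:
  Job 1: p=5, C=5
  Job 2: p=7, C=12
  Job 3: p=8, C=20
  Job 4: p=13, C=33
Total completion time = 5 + 12 + 20 + 33 = 70

70


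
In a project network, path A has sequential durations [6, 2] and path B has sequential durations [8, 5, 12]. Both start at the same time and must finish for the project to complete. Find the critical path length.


Path A total = 6 + 2 = 8
Path B total = 8 + 5 + 12 = 25
Critical path = longest path = max(8, 25) = 25

25


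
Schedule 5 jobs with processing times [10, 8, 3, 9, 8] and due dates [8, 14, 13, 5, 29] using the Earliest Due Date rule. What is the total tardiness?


Sort by due date (EDD order): [(9, 5), (10, 8), (3, 13), (8, 14), (8, 29)]
Compute completion times and tardiness:
  Job 1: p=9, d=5, C=9, tardiness=max(0,9-5)=4
  Job 2: p=10, d=8, C=19, tardiness=max(0,19-8)=11
  Job 3: p=3, d=13, C=22, tardiness=max(0,22-13)=9
  Job 4: p=8, d=14, C=30, tardiness=max(0,30-14)=16
  Job 5: p=8, d=29, C=38, tardiness=max(0,38-29)=9
Total tardiness = 49

49


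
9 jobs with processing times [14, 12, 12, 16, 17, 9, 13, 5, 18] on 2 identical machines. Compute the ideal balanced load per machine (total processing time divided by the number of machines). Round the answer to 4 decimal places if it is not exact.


Total processing time = 14 + 12 + 12 + 16 + 17 + 9 + 13 + 5 + 18 = 116
Number of machines = 2
Ideal balanced load = 116 / 2 = 58.0

58.0


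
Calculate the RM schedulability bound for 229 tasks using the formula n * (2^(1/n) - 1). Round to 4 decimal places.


Compute 2^(1/229) = 1.0030314291
Subtract 1: 1.0030314291 - 1 = 0.0030314291
Multiply by n: 229 * 0.0030314291 = 0.6941972639
Round to 4 dp: 0.6942

0.6942


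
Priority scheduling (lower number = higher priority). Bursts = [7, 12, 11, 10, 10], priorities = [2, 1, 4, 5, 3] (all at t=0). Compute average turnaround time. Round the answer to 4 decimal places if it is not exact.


Sort by priority (ascending = highest first):
Order: [(1, 12), (2, 7), (3, 10), (4, 11), (5, 10)]
Completion times:
  Priority 1, burst=12, C=12
  Priority 2, burst=7, C=19
  Priority 3, burst=10, C=29
  Priority 4, burst=11, C=40
  Priority 5, burst=10, C=50
Average turnaround = 150/5 = 30.0

30.0


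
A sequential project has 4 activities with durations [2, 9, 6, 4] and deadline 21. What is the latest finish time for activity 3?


LF(activity 3) = deadline - sum of successor durations
Successors: activities 4 through 4 with durations [4]
Sum of successor durations = 4
LF = 21 - 4 = 17

17


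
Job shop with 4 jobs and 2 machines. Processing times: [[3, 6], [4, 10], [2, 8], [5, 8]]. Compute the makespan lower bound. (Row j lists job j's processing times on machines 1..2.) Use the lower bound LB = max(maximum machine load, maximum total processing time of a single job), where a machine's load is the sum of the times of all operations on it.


Machine loads:
  Machine 1: 3 + 4 + 2 + 5 = 14
  Machine 2: 6 + 10 + 8 + 8 = 32
Max machine load = 32
Job totals:
  Job 1: 9
  Job 2: 14
  Job 3: 10
  Job 4: 13
Max job total = 14
Lower bound = max(32, 14) = 32

32


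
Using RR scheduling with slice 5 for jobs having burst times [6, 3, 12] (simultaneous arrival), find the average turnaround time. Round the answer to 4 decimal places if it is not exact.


Time quantum = 5
Execution trace:
  J1 runs 5 units, time = 5
  J2 runs 3 units, time = 8
  J3 runs 5 units, time = 13
  J1 runs 1 units, time = 14
  J3 runs 5 units, time = 19
  J3 runs 2 units, time = 21
Finish times: [14, 8, 21]
Average turnaround = 43/3 = 14.3333

14.3333


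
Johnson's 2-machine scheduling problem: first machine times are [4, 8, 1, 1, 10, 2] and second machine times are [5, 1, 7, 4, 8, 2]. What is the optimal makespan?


Apply Johnson's rule:
  Group 1 (a <= b): [(3, 1, 7), (4, 1, 4), (6, 2, 2), (1, 4, 5)]
  Group 2 (a > b): [(5, 10, 8), (2, 8, 1)]
Optimal job order: [3, 4, 6, 1, 5, 2]
Schedule:
  Job 3: M1 done at 1, M2 done at 8
  Job 4: M1 done at 2, M2 done at 12
  Job 6: M1 done at 4, M2 done at 14
  Job 1: M1 done at 8, M2 done at 19
  Job 5: M1 done at 18, M2 done at 27
  Job 2: M1 done at 26, M2 done at 28
Makespan = 28

28


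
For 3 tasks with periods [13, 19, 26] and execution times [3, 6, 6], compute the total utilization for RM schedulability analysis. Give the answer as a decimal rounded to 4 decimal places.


Compute individual utilizations (exact fractions):
  Task 1: C/T = 3/13 (approx. 0.2308)
  Task 2: C/T = 6/19 (approx. 0.3158)
  Task 3: C/T = 6/26 = 3/13 (approx. 0.2308)
Total utilization U = 3/13 + 6/19 + 3/13 = 192/247
Rounded to 4 decimal places: U = 0.7773
RM (Liu & Layland) bound for 3 tasks = 0.779763; compare with U = 192/247 (approx. 0.777328)
U <= bound, so schedulable by RM sufficient condition.

0.7773


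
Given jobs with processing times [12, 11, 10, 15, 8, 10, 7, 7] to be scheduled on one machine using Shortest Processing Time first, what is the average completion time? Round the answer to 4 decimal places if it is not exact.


Sort jobs by processing time (SPT order): [7, 7, 8, 10, 10, 11, 12, 15]
Compute completion times sequentially:
  Job 1: processing = 7, completes at 7
  Job 2: processing = 7, completes at 14
  Job 3: processing = 8, completes at 22
  Job 4: processing = 10, completes at 32
  Job 5: processing = 10, completes at 42
  Job 6: processing = 11, completes at 53
  Job 7: processing = 12, completes at 65
  Job 8: processing = 15, completes at 80
Sum of completion times = 315
Average completion time = 315/8 = 39.375

39.375


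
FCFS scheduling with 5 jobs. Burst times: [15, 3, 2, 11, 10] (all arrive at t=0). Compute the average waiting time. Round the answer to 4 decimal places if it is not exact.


FCFS order (as given): [15, 3, 2, 11, 10]
Waiting times:
  Job 1: wait = 0
  Job 2: wait = 15
  Job 3: wait = 18
  Job 4: wait = 20
  Job 5: wait = 31
Sum of waiting times = 84
Average waiting time = 84/5 = 16.8

16.8


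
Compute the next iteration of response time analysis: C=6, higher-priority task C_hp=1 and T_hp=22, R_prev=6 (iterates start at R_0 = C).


R_next = C + ceil(R_prev / T_hp) * C_hp
ceil(6 / 22) = ceil(0.2727) = 1
Interference = 1 * 1 = 1
R_next = 6 + 1 = 7

7


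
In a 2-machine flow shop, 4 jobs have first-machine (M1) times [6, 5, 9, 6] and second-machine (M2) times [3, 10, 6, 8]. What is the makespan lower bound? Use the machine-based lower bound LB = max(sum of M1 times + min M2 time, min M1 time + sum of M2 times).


LB1 = sum(M1 times) + min(M2 times) = 26 + 3 = 29
LB2 = min(M1 times) + sum(M2 times) = 5 + 27 = 32
Lower bound = max(LB1, LB2) = max(29, 32) = 32

32


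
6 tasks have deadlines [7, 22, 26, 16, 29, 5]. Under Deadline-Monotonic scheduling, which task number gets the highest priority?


Sort tasks by relative deadline (ascending):
  Task 6: deadline = 5
  Task 1: deadline = 7
  Task 4: deadline = 16
  Task 2: deadline = 22
  Task 3: deadline = 26
  Task 5: deadline = 29
Priority order (highest first): [6, 1, 4, 2, 3, 5]
Highest priority task = 6

6


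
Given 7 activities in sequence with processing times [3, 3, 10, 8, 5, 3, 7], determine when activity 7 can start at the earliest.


Activity 7 starts after activities 1 through 6 complete.
Predecessor durations: [3, 3, 10, 8, 5, 3]
ES = 3 + 3 + 10 + 8 + 5 + 3 = 32

32


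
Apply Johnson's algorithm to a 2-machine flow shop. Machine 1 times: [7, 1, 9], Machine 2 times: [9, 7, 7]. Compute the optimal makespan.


Apply Johnson's rule:
  Group 1 (a <= b): [(2, 1, 7), (1, 7, 9)]
  Group 2 (a > b): [(3, 9, 7)]
Optimal job order: [2, 1, 3]
Schedule:
  Job 2: M1 done at 1, M2 done at 8
  Job 1: M1 done at 8, M2 done at 17
  Job 3: M1 done at 17, M2 done at 24
Makespan = 24

24


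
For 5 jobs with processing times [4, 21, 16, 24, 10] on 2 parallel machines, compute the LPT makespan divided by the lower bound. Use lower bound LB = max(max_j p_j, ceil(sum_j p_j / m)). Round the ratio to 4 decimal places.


LPT order: [24, 21, 16, 10, 4]
Machine loads after assignment: [38, 37]
LPT makespan = 38
Lower bound = max(max_job, ceil(total/2)) = max(24, 38) = 38
Ratio = 38 / 38 = 1.0

1.0


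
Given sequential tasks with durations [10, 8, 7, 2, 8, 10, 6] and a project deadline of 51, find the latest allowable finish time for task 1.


LF(activity 1) = deadline - sum of successor durations
Successors: activities 2 through 7 with durations [8, 7, 2, 8, 10, 6]
Sum of successor durations = 41
LF = 51 - 41 = 10

10


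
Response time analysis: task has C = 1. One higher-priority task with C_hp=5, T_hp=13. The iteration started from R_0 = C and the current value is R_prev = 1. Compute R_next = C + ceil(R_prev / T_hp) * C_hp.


R_next = C + ceil(R_prev / T_hp) * C_hp
ceil(1 / 13) = ceil(0.0769) = 1
Interference = 1 * 5 = 5
R_next = 1 + 5 = 6

6


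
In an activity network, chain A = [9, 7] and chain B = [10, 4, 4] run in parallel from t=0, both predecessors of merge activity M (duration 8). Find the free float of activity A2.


ES(A2) = sum of predecessors on chain A = 9
EF(A2) = ES + duration = 9 + 7 = 16
Successor of A2 is M. ES(M) = max(sum(A), sum(B)) = max(16, 18) = 18
Free float = ES(successor) - EF(current) = 18 - 16 = 2

2


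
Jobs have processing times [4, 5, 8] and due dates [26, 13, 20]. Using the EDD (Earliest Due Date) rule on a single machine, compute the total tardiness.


Sort by due date (EDD order): [(5, 13), (8, 20), (4, 26)]
Compute completion times and tardiness:
  Job 1: p=5, d=13, C=5, tardiness=max(0,5-13)=0
  Job 2: p=8, d=20, C=13, tardiness=max(0,13-20)=0
  Job 3: p=4, d=26, C=17, tardiness=max(0,17-26)=0
Total tardiness = 0

0


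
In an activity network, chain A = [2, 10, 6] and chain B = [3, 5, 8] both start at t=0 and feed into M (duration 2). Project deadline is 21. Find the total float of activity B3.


Forward pass: ES(B3) = sum of predecessors on chain B = 8
EF = ES + duration = 8 + 8 = 16
Backward pass: LF(M) = deadline = 21; LS(M) = 21 - 2 = 19
LF(B3) = LS(M) - sum(successors on chain B) = 19 - 0 = 19
LS = LF - duration = 19 - 8 = 11
Total float = LS - ES = 11 - 8 = 3

3


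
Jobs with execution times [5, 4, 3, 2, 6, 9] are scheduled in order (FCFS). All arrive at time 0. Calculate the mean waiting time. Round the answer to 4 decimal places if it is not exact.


FCFS order (as given): [5, 4, 3, 2, 6, 9]
Waiting times:
  Job 1: wait = 0
  Job 2: wait = 5
  Job 3: wait = 9
  Job 4: wait = 12
  Job 5: wait = 14
  Job 6: wait = 20
Sum of waiting times = 60
Average waiting time = 60/6 = 10.0

10.0


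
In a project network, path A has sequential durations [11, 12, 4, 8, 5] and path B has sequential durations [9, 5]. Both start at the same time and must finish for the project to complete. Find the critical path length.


Path A total = 11 + 12 + 4 + 8 + 5 = 40
Path B total = 9 + 5 = 14
Critical path = longest path = max(40, 14) = 40

40


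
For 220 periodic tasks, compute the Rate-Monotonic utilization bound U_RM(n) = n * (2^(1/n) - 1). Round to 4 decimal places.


Compute 2^(1/220) = 1.0031556376
Subtract 1: 1.0031556376 - 1 = 0.0031556376
Multiply by n: 220 * 0.0031556376 = 0.6942402720
Round to 4 dp: 0.6942

0.6942


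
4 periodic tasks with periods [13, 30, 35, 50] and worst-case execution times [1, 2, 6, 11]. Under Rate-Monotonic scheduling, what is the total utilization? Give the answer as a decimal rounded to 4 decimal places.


Compute individual utilizations (exact fractions):
  Task 1: C/T = 1/13 (approx. 0.0769)
  Task 2: C/T = 2/30 = 1/15 (approx. 0.0667)
  Task 3: C/T = 6/35 (approx. 0.1714)
  Task 4: C/T = 11/50 (approx. 0.22)
Total utilization U = 1/13 + 1/15 + 6/35 + 11/50 = 7303/13650
Rounded to 4 decimal places: U = 0.5350
RM (Liu & Layland) bound for 4 tasks = 0.756828; compare with U = 7303/13650 (approx. 0.535018)
U <= bound, so schedulable by RM sufficient condition.

0.5350


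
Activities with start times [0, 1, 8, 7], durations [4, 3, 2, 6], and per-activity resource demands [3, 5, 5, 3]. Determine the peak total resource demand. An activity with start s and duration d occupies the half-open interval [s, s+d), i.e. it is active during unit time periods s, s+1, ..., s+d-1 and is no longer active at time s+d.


Each activity i is active on [start_i, start_i + duration_i).
Compute total resource usage per time slot:
  t=0: active resources = [3], total = 3
  t=1: active resources = [3, 5], total = 8
  t=2: active resources = [3, 5], total = 8
  t=3: active resources = [3, 5], total = 8
  t=4: active resources = [], total = 0
  t=5: active resources = [], total = 0
  t=6: active resources = [], total = 0
  t=7: active resources = [3], total = 3
  t=8: active resources = [5, 3], total = 8
  t=9: active resources = [5, 3], total = 8
  t=10: active resources = [3], total = 3
  t=11: active resources = [3], total = 3
  t=12: active resources = [3], total = 3
Peak resource demand = 8

8


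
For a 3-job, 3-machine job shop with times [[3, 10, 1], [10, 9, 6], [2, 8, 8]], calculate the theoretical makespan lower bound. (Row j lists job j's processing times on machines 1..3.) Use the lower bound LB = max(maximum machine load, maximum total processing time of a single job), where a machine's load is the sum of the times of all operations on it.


Machine loads:
  Machine 1: 3 + 10 + 2 = 15
  Machine 2: 10 + 9 + 8 = 27
  Machine 3: 1 + 6 + 8 = 15
Max machine load = 27
Job totals:
  Job 1: 14
  Job 2: 25
  Job 3: 18
Max job total = 25
Lower bound = max(27, 25) = 27

27


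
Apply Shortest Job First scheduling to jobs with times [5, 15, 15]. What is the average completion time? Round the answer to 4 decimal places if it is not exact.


SJF order (ascending): [5, 15, 15]
Completion times:
  Job 1: burst=5, C=5
  Job 2: burst=15, C=20
  Job 3: burst=15, C=35
Average completion = 60/3 = 20.0

20.0


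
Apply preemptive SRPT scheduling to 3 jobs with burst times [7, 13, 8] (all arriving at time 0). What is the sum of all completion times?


Since all jobs arrive at t=0, SRPT equals SPT ordering.
SPT order: [7, 8, 13]
Completion times:
  Job 1: p=7, C=7
  Job 2: p=8, C=15
  Job 3: p=13, C=28
Total completion time = 7 + 15 + 28 = 50

50


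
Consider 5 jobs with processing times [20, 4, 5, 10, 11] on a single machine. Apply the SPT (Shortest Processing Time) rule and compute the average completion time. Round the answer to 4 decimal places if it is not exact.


Sort jobs by processing time (SPT order): [4, 5, 10, 11, 20]
Compute completion times sequentially:
  Job 1: processing = 4, completes at 4
  Job 2: processing = 5, completes at 9
  Job 3: processing = 10, completes at 19
  Job 4: processing = 11, completes at 30
  Job 5: processing = 20, completes at 50
Sum of completion times = 112
Average completion time = 112/5 = 22.4

22.4


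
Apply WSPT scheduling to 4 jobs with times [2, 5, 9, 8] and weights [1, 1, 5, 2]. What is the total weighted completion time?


Compute p/w ratios and sort ascending (WSPT): [(9, 5), (2, 1), (8, 2), (5, 1)]
Compute weighted completion times:
  Job (p=9,w=5): C=9, w*C=5*9=45
  Job (p=2,w=1): C=11, w*C=1*11=11
  Job (p=8,w=2): C=19, w*C=2*19=38
  Job (p=5,w=1): C=24, w*C=1*24=24
Total weighted completion time = 118

118


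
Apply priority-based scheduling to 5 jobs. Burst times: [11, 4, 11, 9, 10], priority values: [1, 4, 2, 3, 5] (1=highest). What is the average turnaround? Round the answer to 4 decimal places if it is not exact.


Sort by priority (ascending = highest first):
Order: [(1, 11), (2, 11), (3, 9), (4, 4), (5, 10)]
Completion times:
  Priority 1, burst=11, C=11
  Priority 2, burst=11, C=22
  Priority 3, burst=9, C=31
  Priority 4, burst=4, C=35
  Priority 5, burst=10, C=45
Average turnaround = 144/5 = 28.8

28.8


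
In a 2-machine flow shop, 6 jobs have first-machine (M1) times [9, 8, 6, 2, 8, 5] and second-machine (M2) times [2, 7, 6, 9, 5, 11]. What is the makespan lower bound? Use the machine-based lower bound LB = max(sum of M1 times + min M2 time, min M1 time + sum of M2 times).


LB1 = sum(M1 times) + min(M2 times) = 38 + 2 = 40
LB2 = min(M1 times) + sum(M2 times) = 2 + 40 = 42
Lower bound = max(LB1, LB2) = max(40, 42) = 42

42


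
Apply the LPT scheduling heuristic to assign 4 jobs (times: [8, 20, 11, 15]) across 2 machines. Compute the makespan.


Sort jobs in decreasing order (LPT): [20, 15, 11, 8]
Assign each job to the least loaded machine:
  Machine 1: jobs [20, 8], load = 28
  Machine 2: jobs [15, 11], load = 26
Makespan = max load = 28

28


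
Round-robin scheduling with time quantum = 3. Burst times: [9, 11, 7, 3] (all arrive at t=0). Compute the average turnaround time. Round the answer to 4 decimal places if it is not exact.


Time quantum = 3
Execution trace:
  J1 runs 3 units, time = 3
  J2 runs 3 units, time = 6
  J3 runs 3 units, time = 9
  J4 runs 3 units, time = 12
  J1 runs 3 units, time = 15
  J2 runs 3 units, time = 18
  J3 runs 3 units, time = 21
  J1 runs 3 units, time = 24
  J2 runs 3 units, time = 27
  J3 runs 1 units, time = 28
  J2 runs 2 units, time = 30
Finish times: [24, 30, 28, 12]
Average turnaround = 94/4 = 23.5

23.5


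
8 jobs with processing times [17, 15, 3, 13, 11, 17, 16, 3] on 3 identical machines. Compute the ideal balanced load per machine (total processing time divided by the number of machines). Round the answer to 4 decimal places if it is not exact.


Total processing time = 17 + 15 + 3 + 13 + 11 + 17 + 16 + 3 = 95
Number of machines = 3
Ideal balanced load = 95 / 3 = 31.6667

31.6667


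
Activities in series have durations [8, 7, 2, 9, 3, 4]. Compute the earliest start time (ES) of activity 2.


Activity 2 starts after activities 1 through 1 complete.
Predecessor durations: [8]
ES = 8 = 8

8


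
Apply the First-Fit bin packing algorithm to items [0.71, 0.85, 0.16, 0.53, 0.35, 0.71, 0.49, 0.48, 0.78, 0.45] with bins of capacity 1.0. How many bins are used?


Place items sequentially using First-Fit:
  Item 0.71 -> new Bin 1
  Item 0.85 -> new Bin 2
  Item 0.16 -> Bin 1 (now 0.87)
  Item 0.53 -> new Bin 3
  Item 0.35 -> Bin 3 (now 0.88)
  Item 0.71 -> new Bin 4
  Item 0.49 -> new Bin 5
  Item 0.48 -> Bin 5 (now 0.97)
  Item 0.78 -> new Bin 6
  Item 0.45 -> new Bin 7
Total bins used = 7

7


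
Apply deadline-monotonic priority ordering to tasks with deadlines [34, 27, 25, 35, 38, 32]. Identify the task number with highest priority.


Sort tasks by relative deadline (ascending):
  Task 3: deadline = 25
  Task 2: deadline = 27
  Task 6: deadline = 32
  Task 1: deadline = 34
  Task 4: deadline = 35
  Task 5: deadline = 38
Priority order (highest first): [3, 2, 6, 1, 4, 5]
Highest priority task = 3

3


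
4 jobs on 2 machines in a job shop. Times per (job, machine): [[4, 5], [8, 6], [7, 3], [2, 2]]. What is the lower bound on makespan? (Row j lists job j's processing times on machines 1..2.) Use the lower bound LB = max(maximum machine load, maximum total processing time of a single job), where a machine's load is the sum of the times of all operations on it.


Machine loads:
  Machine 1: 4 + 8 + 7 + 2 = 21
  Machine 2: 5 + 6 + 3 + 2 = 16
Max machine load = 21
Job totals:
  Job 1: 9
  Job 2: 14
  Job 3: 10
  Job 4: 4
Max job total = 14
Lower bound = max(21, 14) = 21

21


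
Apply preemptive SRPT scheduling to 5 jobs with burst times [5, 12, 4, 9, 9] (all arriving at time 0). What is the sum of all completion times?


Since all jobs arrive at t=0, SRPT equals SPT ordering.
SPT order: [4, 5, 9, 9, 12]
Completion times:
  Job 1: p=4, C=4
  Job 2: p=5, C=9
  Job 3: p=9, C=18
  Job 4: p=9, C=27
  Job 5: p=12, C=39
Total completion time = 4 + 9 + 18 + 27 + 39 = 97

97


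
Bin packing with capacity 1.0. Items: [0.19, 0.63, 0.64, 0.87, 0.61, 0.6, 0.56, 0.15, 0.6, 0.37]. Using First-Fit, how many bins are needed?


Place items sequentially using First-Fit:
  Item 0.19 -> new Bin 1
  Item 0.63 -> Bin 1 (now 0.82)
  Item 0.64 -> new Bin 2
  Item 0.87 -> new Bin 3
  Item 0.61 -> new Bin 4
  Item 0.6 -> new Bin 5
  Item 0.56 -> new Bin 6
  Item 0.15 -> Bin 1 (now 0.97)
  Item 0.6 -> new Bin 7
  Item 0.37 -> Bin 4 (now 0.98)
Total bins used = 7

7


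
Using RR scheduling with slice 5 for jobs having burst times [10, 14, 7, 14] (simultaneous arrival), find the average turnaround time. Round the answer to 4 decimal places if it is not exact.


Time quantum = 5
Execution trace:
  J1 runs 5 units, time = 5
  J2 runs 5 units, time = 10
  J3 runs 5 units, time = 15
  J4 runs 5 units, time = 20
  J1 runs 5 units, time = 25
  J2 runs 5 units, time = 30
  J3 runs 2 units, time = 32
  J4 runs 5 units, time = 37
  J2 runs 4 units, time = 41
  J4 runs 4 units, time = 45
Finish times: [25, 41, 32, 45]
Average turnaround = 143/4 = 35.75

35.75


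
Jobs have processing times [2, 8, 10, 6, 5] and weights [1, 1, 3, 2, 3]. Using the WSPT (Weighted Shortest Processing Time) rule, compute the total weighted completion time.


Compute p/w ratios and sort ascending (WSPT): [(5, 3), (2, 1), (6, 2), (10, 3), (8, 1)]
Compute weighted completion times:
  Job (p=5,w=3): C=5, w*C=3*5=15
  Job (p=2,w=1): C=7, w*C=1*7=7
  Job (p=6,w=2): C=13, w*C=2*13=26
  Job (p=10,w=3): C=23, w*C=3*23=69
  Job (p=8,w=1): C=31, w*C=1*31=31
Total weighted completion time = 148

148


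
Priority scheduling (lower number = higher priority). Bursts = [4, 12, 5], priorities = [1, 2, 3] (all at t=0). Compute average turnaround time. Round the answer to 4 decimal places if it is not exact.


Sort by priority (ascending = highest first):
Order: [(1, 4), (2, 12), (3, 5)]
Completion times:
  Priority 1, burst=4, C=4
  Priority 2, burst=12, C=16
  Priority 3, burst=5, C=21
Average turnaround = 41/3 = 13.6667

13.6667


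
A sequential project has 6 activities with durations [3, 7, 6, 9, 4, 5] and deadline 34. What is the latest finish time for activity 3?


LF(activity 3) = deadline - sum of successor durations
Successors: activities 4 through 6 with durations [9, 4, 5]
Sum of successor durations = 18
LF = 34 - 18 = 16

16


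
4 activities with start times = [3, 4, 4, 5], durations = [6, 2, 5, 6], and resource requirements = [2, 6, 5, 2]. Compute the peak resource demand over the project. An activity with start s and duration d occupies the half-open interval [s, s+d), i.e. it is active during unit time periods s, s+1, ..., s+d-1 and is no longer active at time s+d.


Each activity i is active on [start_i, start_i + duration_i).
Compute total resource usage per time slot:
  t=0: active resources = [], total = 0
  t=1: active resources = [], total = 0
  t=2: active resources = [], total = 0
  t=3: active resources = [2], total = 2
  t=4: active resources = [2, 6, 5], total = 13
  t=5: active resources = [2, 6, 5, 2], total = 15
  t=6: active resources = [2, 5, 2], total = 9
  t=7: active resources = [2, 5, 2], total = 9
  t=8: active resources = [2, 5, 2], total = 9
  t=9: active resources = [2], total = 2
  t=10: active resources = [2], total = 2
Peak resource demand = 15

15


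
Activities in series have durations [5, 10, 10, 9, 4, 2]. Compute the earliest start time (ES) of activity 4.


Activity 4 starts after activities 1 through 3 complete.
Predecessor durations: [5, 10, 10]
ES = 5 + 10 + 10 = 25

25


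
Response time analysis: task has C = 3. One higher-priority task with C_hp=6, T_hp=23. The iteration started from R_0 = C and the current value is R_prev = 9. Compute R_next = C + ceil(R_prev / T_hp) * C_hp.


R_next = C + ceil(R_prev / T_hp) * C_hp
ceil(9 / 23) = ceil(0.3913) = 1
Interference = 1 * 6 = 6
R_next = 3 + 6 = 9
R_next = R_prev, so the iteration has converged (response time = 9).

9


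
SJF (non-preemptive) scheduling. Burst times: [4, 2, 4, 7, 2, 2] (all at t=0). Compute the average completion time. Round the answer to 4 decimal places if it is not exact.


SJF order (ascending): [2, 2, 2, 4, 4, 7]
Completion times:
  Job 1: burst=2, C=2
  Job 2: burst=2, C=4
  Job 3: burst=2, C=6
  Job 4: burst=4, C=10
  Job 5: burst=4, C=14
  Job 6: burst=7, C=21
Average completion = 57/6 = 9.5

9.5


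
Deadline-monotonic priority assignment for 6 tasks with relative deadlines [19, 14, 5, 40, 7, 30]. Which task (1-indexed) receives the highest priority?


Sort tasks by relative deadline (ascending):
  Task 3: deadline = 5
  Task 5: deadline = 7
  Task 2: deadline = 14
  Task 1: deadline = 19
  Task 6: deadline = 30
  Task 4: deadline = 40
Priority order (highest first): [3, 5, 2, 1, 6, 4]
Highest priority task = 3

3


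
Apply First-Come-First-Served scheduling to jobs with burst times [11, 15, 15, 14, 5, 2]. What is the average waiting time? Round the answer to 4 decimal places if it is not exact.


FCFS order (as given): [11, 15, 15, 14, 5, 2]
Waiting times:
  Job 1: wait = 0
  Job 2: wait = 11
  Job 3: wait = 26
  Job 4: wait = 41
  Job 5: wait = 55
  Job 6: wait = 60
Sum of waiting times = 193
Average waiting time = 193/6 = 32.1667

32.1667


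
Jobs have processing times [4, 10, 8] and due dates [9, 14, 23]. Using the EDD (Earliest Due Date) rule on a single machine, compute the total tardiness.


Sort by due date (EDD order): [(4, 9), (10, 14), (8, 23)]
Compute completion times and tardiness:
  Job 1: p=4, d=9, C=4, tardiness=max(0,4-9)=0
  Job 2: p=10, d=14, C=14, tardiness=max(0,14-14)=0
  Job 3: p=8, d=23, C=22, tardiness=max(0,22-23)=0
Total tardiness = 0

0


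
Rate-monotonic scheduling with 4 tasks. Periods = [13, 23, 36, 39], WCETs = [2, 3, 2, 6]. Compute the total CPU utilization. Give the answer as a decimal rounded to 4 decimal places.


Compute individual utilizations (exact fractions):
  Task 1: C/T = 2/13 (approx. 0.1538)
  Task 2: C/T = 3/23 (approx. 0.1304)
  Task 3: C/T = 2/36 = 1/18 (approx. 0.0556)
  Task 4: C/T = 6/39 = 2/13 (approx. 0.1538)
Total utilization U = 2/13 + 3/23 + 1/18 + 2/13 = 2657/5382
Rounded to 4 decimal places: U = 0.4937
RM (Liu & Layland) bound for 4 tasks = 0.756828; compare with U = 2657/5382 (approx. 0.493683)
U <= bound, so schedulable by RM sufficient condition.

0.4937


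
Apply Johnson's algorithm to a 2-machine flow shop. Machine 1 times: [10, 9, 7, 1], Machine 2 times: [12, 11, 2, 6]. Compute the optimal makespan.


Apply Johnson's rule:
  Group 1 (a <= b): [(4, 1, 6), (2, 9, 11), (1, 10, 12)]
  Group 2 (a > b): [(3, 7, 2)]
Optimal job order: [4, 2, 1, 3]
Schedule:
  Job 4: M1 done at 1, M2 done at 7
  Job 2: M1 done at 10, M2 done at 21
  Job 1: M1 done at 20, M2 done at 33
  Job 3: M1 done at 27, M2 done at 35
Makespan = 35

35


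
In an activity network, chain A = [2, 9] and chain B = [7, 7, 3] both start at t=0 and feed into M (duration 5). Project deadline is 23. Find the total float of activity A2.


Forward pass: ES(A2) = sum of predecessors on chain A = 2
EF = ES + duration = 2 + 9 = 11
Backward pass: LF(M) = deadline = 23; LS(M) = 23 - 5 = 18
LF(A2) = LS(M) - sum(successors on chain A) = 18 - 0 = 18
LS = LF - duration = 18 - 9 = 9
Total float = LS - ES = 9 - 2 = 7

7


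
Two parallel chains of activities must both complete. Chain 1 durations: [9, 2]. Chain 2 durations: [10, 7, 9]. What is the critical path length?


Path A total = 9 + 2 = 11
Path B total = 10 + 7 + 9 = 26
Critical path = longest path = max(11, 26) = 26

26


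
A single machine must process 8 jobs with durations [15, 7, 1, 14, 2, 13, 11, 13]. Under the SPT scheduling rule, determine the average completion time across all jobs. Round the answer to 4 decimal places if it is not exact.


Sort jobs by processing time (SPT order): [1, 2, 7, 11, 13, 13, 14, 15]
Compute completion times sequentially:
  Job 1: processing = 1, completes at 1
  Job 2: processing = 2, completes at 3
  Job 3: processing = 7, completes at 10
  Job 4: processing = 11, completes at 21
  Job 5: processing = 13, completes at 34
  Job 6: processing = 13, completes at 47
  Job 7: processing = 14, completes at 61
  Job 8: processing = 15, completes at 76
Sum of completion times = 253
Average completion time = 253/8 = 31.625

31.625


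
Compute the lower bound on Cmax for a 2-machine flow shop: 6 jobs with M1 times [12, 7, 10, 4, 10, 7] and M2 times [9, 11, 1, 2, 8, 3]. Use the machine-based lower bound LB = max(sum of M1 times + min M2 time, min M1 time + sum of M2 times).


LB1 = sum(M1 times) + min(M2 times) = 50 + 1 = 51
LB2 = min(M1 times) + sum(M2 times) = 4 + 34 = 38
Lower bound = max(LB1, LB2) = max(51, 38) = 51

51


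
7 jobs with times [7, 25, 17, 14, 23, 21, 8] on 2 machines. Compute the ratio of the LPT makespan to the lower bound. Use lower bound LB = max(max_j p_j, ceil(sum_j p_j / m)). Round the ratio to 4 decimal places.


LPT order: [25, 23, 21, 17, 14, 8, 7]
Machine loads after assignment: [56, 59]
LPT makespan = 59
Lower bound = max(max_job, ceil(total/2)) = max(25, 58) = 58
Ratio = 59 / 58 = 1.0172

1.0172


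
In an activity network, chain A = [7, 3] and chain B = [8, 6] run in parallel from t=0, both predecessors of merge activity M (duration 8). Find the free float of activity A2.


ES(A2) = sum of predecessors on chain A = 7
EF(A2) = ES + duration = 7 + 3 = 10
Successor of A2 is M. ES(M) = max(sum(A), sum(B)) = max(10, 14) = 14
Free float = ES(successor) - EF(current) = 14 - 10 = 4

4


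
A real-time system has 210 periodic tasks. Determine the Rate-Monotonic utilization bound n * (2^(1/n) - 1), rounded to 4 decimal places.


Compute 2^(1/210) = 1.0033061542
Subtract 1: 1.0033061542 - 1 = 0.0033061542
Multiply by n: 210 * 0.0033061542 = 0.6942923820
Round to 4 dp: 0.6943

0.6943


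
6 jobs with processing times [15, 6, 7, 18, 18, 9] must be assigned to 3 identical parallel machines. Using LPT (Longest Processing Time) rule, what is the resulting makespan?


Sort jobs in decreasing order (LPT): [18, 18, 15, 9, 7, 6]
Assign each job to the least loaded machine:
  Machine 1: jobs [18, 7], load = 25
  Machine 2: jobs [18, 6], load = 24
  Machine 3: jobs [15, 9], load = 24
Makespan = max load = 25

25


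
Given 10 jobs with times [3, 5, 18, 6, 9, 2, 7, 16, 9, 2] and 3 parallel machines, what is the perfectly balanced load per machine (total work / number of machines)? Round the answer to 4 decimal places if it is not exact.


Total processing time = 3 + 5 + 18 + 6 + 9 + 2 + 7 + 16 + 9 + 2 = 77
Number of machines = 3
Ideal balanced load = 77 / 3 = 25.6667

25.6667


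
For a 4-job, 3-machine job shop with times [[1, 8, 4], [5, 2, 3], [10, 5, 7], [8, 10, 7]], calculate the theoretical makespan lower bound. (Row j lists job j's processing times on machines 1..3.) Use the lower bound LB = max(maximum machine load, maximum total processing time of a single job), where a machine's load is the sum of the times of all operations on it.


Machine loads:
  Machine 1: 1 + 5 + 10 + 8 = 24
  Machine 2: 8 + 2 + 5 + 10 = 25
  Machine 3: 4 + 3 + 7 + 7 = 21
Max machine load = 25
Job totals:
  Job 1: 13
  Job 2: 10
  Job 3: 22
  Job 4: 25
Max job total = 25
Lower bound = max(25, 25) = 25

25


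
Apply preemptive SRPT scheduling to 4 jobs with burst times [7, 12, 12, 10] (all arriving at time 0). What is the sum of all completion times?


Since all jobs arrive at t=0, SRPT equals SPT ordering.
SPT order: [7, 10, 12, 12]
Completion times:
  Job 1: p=7, C=7
  Job 2: p=10, C=17
  Job 3: p=12, C=29
  Job 4: p=12, C=41
Total completion time = 7 + 17 + 29 + 41 = 94

94


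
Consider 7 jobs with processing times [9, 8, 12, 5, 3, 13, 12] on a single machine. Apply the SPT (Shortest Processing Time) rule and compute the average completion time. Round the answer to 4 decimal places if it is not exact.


Sort jobs by processing time (SPT order): [3, 5, 8, 9, 12, 12, 13]
Compute completion times sequentially:
  Job 1: processing = 3, completes at 3
  Job 2: processing = 5, completes at 8
  Job 3: processing = 8, completes at 16
  Job 4: processing = 9, completes at 25
  Job 5: processing = 12, completes at 37
  Job 6: processing = 12, completes at 49
  Job 7: processing = 13, completes at 62
Sum of completion times = 200
Average completion time = 200/7 = 28.5714

28.5714


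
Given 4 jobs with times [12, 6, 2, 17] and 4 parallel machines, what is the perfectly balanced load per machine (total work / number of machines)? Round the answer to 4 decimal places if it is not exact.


Total processing time = 12 + 6 + 2 + 17 = 37
Number of machines = 4
Ideal balanced load = 37 / 4 = 9.25

9.25


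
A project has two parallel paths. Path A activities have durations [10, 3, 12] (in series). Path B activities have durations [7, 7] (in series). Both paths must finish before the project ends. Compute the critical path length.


Path A total = 10 + 3 + 12 = 25
Path B total = 7 + 7 = 14
Critical path = longest path = max(25, 14) = 25

25


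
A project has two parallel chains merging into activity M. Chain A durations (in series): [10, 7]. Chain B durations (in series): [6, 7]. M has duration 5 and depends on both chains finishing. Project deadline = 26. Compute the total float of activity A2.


Forward pass: ES(A2) = sum of predecessors on chain A = 10
EF = ES + duration = 10 + 7 = 17
Backward pass: LF(M) = deadline = 26; LS(M) = 26 - 5 = 21
LF(A2) = LS(M) - sum(successors on chain A) = 21 - 0 = 21
LS = LF - duration = 21 - 7 = 14
Total float = LS - ES = 14 - 10 = 4

4


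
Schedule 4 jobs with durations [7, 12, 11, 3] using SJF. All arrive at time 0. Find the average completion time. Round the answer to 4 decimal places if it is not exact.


SJF order (ascending): [3, 7, 11, 12]
Completion times:
  Job 1: burst=3, C=3
  Job 2: burst=7, C=10
  Job 3: burst=11, C=21
  Job 4: burst=12, C=33
Average completion = 67/4 = 16.75

16.75


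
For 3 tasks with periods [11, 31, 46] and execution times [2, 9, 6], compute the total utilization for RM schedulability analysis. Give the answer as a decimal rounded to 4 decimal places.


Compute individual utilizations (exact fractions):
  Task 1: C/T = 2/11 (approx. 0.1818)
  Task 2: C/T = 9/31 (approx. 0.2903)
  Task 3: C/T = 6/46 = 3/23 (approx. 0.1304)
Total utilization U = 2/11 + 9/31 + 3/23 = 4726/7843
Rounded to 4 decimal places: U = 0.6026
RM (Liu & Layland) bound for 3 tasks = 0.779763; compare with U = 4726/7843 (approx. 0.602576)
U <= bound, so schedulable by RM sufficient condition.

0.6026


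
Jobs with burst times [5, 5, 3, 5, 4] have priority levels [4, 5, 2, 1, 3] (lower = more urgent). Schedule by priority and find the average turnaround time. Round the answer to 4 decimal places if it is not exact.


Sort by priority (ascending = highest first):
Order: [(1, 5), (2, 3), (3, 4), (4, 5), (5, 5)]
Completion times:
  Priority 1, burst=5, C=5
  Priority 2, burst=3, C=8
  Priority 3, burst=4, C=12
  Priority 4, burst=5, C=17
  Priority 5, burst=5, C=22
Average turnaround = 64/5 = 12.8

12.8


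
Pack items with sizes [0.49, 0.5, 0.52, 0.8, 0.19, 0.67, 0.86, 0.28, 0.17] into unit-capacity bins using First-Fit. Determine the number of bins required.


Place items sequentially using First-Fit:
  Item 0.49 -> new Bin 1
  Item 0.5 -> Bin 1 (now 0.99)
  Item 0.52 -> new Bin 2
  Item 0.8 -> new Bin 3
  Item 0.19 -> Bin 2 (now 0.71)
  Item 0.67 -> new Bin 4
  Item 0.86 -> new Bin 5
  Item 0.28 -> Bin 2 (now 0.99)
  Item 0.17 -> Bin 3 (now 0.97)
Total bins used = 5

5


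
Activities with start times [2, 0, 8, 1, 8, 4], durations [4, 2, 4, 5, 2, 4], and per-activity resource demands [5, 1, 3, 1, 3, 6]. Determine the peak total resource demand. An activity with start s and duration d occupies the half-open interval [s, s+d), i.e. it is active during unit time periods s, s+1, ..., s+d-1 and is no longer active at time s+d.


Each activity i is active on [start_i, start_i + duration_i).
Compute total resource usage per time slot:
  t=0: active resources = [1], total = 1
  t=1: active resources = [1, 1], total = 2
  t=2: active resources = [5, 1], total = 6
  t=3: active resources = [5, 1], total = 6
  t=4: active resources = [5, 1, 6], total = 12
  t=5: active resources = [5, 1, 6], total = 12
  t=6: active resources = [6], total = 6
  t=7: active resources = [6], total = 6
  t=8: active resources = [3, 3], total = 6
  t=9: active resources = [3, 3], total = 6
  t=10: active resources = [3], total = 3
  t=11: active resources = [3], total = 3
Peak resource demand = 12

12
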